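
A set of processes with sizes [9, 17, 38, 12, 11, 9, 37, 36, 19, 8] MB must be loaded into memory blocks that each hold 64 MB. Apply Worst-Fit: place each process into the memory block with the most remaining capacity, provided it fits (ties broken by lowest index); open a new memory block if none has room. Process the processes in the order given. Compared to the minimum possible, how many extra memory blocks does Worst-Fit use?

Worst-Fit: [9,17,38] [12,11,9,19] [37] [36,8] → 4 memory blocks.
Total size 196 MB; any packing needs at least ⌈196/64⌉ = 4 memory blocks.
So 4 is already optimal.

0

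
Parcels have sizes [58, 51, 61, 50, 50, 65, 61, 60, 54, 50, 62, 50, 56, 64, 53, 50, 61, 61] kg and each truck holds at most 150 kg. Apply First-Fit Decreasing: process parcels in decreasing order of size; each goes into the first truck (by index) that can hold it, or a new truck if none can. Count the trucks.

Sorted descending: 65, 64, 62, 61, 61, 61, 61, 60, 58, 56, 54, 53, 51, 50, 50, 50, 50, 50.
65 kg → truck 1 (remaining 85 kg)
64 kg → truck 1 (remaining 21 kg)
62 kg → truck 2 (remaining 88 kg)
61 kg → truck 2 (remaining 27 kg)
61 kg → truck 3 (remaining 89 kg)
61 kg → truck 3 (remaining 28 kg)
61 kg → truck 4 (remaining 89 kg)
60 kg → truck 4 (remaining 29 kg)
58 kg → truck 5 (remaining 92 kg)
56 kg → truck 5 (remaining 36 kg)
54 kg → truck 6 (remaining 96 kg)
53 kg → truck 6 (remaining 43 kg)
51 kg → truck 7 (remaining 99 kg)
50 kg → truck 7 (remaining 49 kg)
50 kg → truck 8 (remaining 100 kg)
50 kg → truck 8 (remaining 50 kg)
50 kg → truck 8 (remaining 0 kg)
50 kg → truck 9 (remaining 100 kg)
Final trucks: [65,64] [62,61] [61,61] [61,60] [58,56] [54,53] [51,50] [50,50,50] [50].

9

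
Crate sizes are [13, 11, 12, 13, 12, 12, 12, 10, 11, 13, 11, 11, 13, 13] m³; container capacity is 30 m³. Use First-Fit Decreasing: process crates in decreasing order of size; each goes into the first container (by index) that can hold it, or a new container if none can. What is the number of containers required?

7

Sorted descending: 13, 13, 13, 13, 13, 12, 12, 12, 12, 11, 11, 11, 11, 10.
13 m³ → container 1 (remaining 17 m³)
13 m³ → container 1 (remaining 4 m³)
13 m³ → container 2 (remaining 17 m³)
13 m³ → container 2 (remaining 4 m³)
13 m³ → container 3 (remaining 17 m³)
12 m³ → container 3 (remaining 5 m³)
12 m³ → container 4 (remaining 18 m³)
12 m³ → container 4 (remaining 6 m³)
12 m³ → container 5 (remaining 18 m³)
11 m³ → container 5 (remaining 7 m³)
11 m³ → container 6 (remaining 19 m³)
11 m³ → container 6 (remaining 8 m³)
11 m³ → container 7 (remaining 19 m³)
10 m³ → container 7 (remaining 9 m³)
Final containers: [13,13] [13,13] [13,12] [12,12] [12,11] [11,11] [11,10].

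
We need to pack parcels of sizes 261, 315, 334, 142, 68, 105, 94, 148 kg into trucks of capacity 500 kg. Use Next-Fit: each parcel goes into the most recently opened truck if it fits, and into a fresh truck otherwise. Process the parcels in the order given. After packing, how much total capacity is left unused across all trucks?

533

261 kg → truck 1 (remaining 239 kg)
315 kg → truck 2 (remaining 185 kg)
334 kg → truck 3 (remaining 166 kg)
142 kg → truck 3 (remaining 24 kg)
68 kg → truck 4 (remaining 432 kg)
105 kg → truck 4 (remaining 327 kg)
94 kg → truck 4 (remaining 233 kg)
148 kg → truck 4 (remaining 85 kg)
4 trucks × 500 kg = 2000 kg; used 1467 kg; unused 533 kg.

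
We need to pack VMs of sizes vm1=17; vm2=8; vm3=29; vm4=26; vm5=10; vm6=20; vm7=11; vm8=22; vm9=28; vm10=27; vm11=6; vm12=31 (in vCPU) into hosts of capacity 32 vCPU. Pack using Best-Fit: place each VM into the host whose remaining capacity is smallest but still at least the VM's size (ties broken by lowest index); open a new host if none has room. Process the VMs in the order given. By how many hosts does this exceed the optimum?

Best-Fit: [17,8] [29] [26,6] [10,20] [11] [22] [28] [27] [31] → 9 hosts.
Total size 235 vCPU; any packing needs at least ⌈235/32⌉ = 8 hosts.
An optimal packing achieves that bound: [31] [29] [28] [27] [26,6] [22,10] [20,11] [17,8] → 8 hosts.
Excess: 9 − 8 = 1.

1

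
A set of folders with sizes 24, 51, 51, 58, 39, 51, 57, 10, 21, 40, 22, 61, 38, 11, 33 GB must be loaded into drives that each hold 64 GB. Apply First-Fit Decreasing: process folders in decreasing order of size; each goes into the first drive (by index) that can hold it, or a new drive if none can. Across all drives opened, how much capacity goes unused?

73

Sorted descending: 61, 58, 57, 51, 51, 51, 40, 39, 38, 33, 24, 22, 21, 11, 10.
61 GB → drive 1 (remaining 3 GB)
58 GB → drive 2 (remaining 6 GB)
57 GB → drive 3 (remaining 7 GB)
51 GB → drive 4 (remaining 13 GB)
51 GB → drive 5 (remaining 13 GB)
51 GB → drive 6 (remaining 13 GB)
40 GB → drive 7 (remaining 24 GB)
39 GB → drive 8 (remaining 25 GB)
38 GB → drive 9 (remaining 26 GB)
33 GB → drive 10 (remaining 31 GB)
24 GB → drive 7 (remaining 0 GB)
22 GB → drive 8 (remaining 3 GB)
21 GB → drive 9 (remaining 5 GB)
11 GB → drive 4 (remaining 2 GB)
10 GB → drive 5 (remaining 3 GB)
10 drives × 64 GB = 640 GB; used 567 GB; unused 73 GB.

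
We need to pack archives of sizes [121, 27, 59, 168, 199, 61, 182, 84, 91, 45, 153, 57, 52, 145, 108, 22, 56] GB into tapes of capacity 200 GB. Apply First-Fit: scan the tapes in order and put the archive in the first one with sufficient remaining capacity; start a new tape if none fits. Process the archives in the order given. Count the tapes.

9 tapes

Put 121 GB in tape 1; 79 GB remain.
Put 27 GB in tape 1; 52 GB remain.
Put 59 GB in tape 2; 141 GB remain.
Put 168 GB in tape 3; 32 GB remain.
Put 199 GB in tape 4; 1 GB remain.
Put 61 GB in tape 2; 80 GB remain.
Put 182 GB in tape 5; 18 GB remain.
Put 84 GB in tape 6; 116 GB remain.
Put 91 GB in tape 6; 25 GB remain.
Put 45 GB in tape 1; 7 GB remain.
Put 153 GB in tape 7; 47 GB remain.
Put 57 GB in tape 2; 23 GB remain.
Put 52 GB in tape 8; 148 GB remain.
Put 145 GB in tape 8; 3 GB remain.
Put 108 GB in tape 9; 92 GB remain.
Put 22 GB in tape 2; 1 GB remain.
Put 56 GB in tape 9; 36 GB remain.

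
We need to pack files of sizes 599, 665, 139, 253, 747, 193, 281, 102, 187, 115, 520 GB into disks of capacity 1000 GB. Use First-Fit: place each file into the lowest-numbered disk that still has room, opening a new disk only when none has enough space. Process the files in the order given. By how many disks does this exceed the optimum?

0

First-Fit: [599,139,253] [665,193,102] [747,187] [281,115,520] → 4 disks.
Total size 3801 GB; any packing needs at least ⌈3801/1000⌉ = 4 disks.
So 4 is already optimal.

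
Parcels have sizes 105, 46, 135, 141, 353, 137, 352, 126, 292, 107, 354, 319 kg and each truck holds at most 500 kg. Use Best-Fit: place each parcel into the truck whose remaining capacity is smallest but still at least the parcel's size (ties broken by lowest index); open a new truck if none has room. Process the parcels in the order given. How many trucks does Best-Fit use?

6 trucks

105 kg → truck 1 (remaining 395 kg)
46 kg → truck 1 (remaining 349 kg)
135 kg → truck 1 (remaining 214 kg)
141 kg → truck 1 (remaining 73 kg)
353 kg → truck 2 (remaining 147 kg)
137 kg → truck 2 (remaining 10 kg)
352 kg → truck 3 (remaining 148 kg)
126 kg → truck 3 (remaining 22 kg)
292 kg → truck 4 (remaining 208 kg)
107 kg → truck 4 (remaining 101 kg)
354 kg → truck 5 (remaining 146 kg)
319 kg → truck 6 (remaining 181 kg)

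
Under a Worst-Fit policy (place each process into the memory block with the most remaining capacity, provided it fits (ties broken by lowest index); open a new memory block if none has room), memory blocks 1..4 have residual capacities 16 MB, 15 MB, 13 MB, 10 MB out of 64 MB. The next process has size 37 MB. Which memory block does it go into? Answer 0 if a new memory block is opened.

No memory block has ≥ 37 MB free, so a new memory block is opened.

0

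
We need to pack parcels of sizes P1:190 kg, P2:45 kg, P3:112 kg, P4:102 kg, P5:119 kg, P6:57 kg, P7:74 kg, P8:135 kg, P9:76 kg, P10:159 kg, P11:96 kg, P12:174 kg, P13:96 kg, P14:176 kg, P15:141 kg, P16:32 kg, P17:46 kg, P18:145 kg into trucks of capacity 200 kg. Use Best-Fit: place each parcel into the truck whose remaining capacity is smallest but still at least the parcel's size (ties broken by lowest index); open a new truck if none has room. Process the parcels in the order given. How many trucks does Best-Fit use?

12

truck 1: place P1 (190 kg), 10 kg left
truck 2: place P2 (45 kg), 155 kg left
truck 2: place P3 (112 kg), 43 kg left
truck 3: place P4 (102 kg), 98 kg left
truck 4: place P5 (119 kg), 81 kg left
truck 4: place P6 (57 kg), 24 kg left
truck 3: place P7 (74 kg), 24 kg left
truck 5: place P8 (135 kg), 65 kg left
truck 6: place P9 (76 kg), 124 kg left
truck 7: place P10 (159 kg), 41 kg left
truck 6: place P11 (96 kg), 28 kg left
truck 8: place P12 (174 kg), 26 kg left
truck 9: place P13 (96 kg), 104 kg left
truck 10: place P14 (176 kg), 24 kg left
truck 11: place P15 (141 kg), 59 kg left
truck 7: place P16 (32 kg), 9 kg left
truck 11: place P17 (46 kg), 13 kg left
truck 12: place P18 (145 kg), 55 kg left
Final trucks: [190] [45,112] [102,74] [119,57] [135] [76,96] [159,32] [174] [96] [176] [141,46] [145].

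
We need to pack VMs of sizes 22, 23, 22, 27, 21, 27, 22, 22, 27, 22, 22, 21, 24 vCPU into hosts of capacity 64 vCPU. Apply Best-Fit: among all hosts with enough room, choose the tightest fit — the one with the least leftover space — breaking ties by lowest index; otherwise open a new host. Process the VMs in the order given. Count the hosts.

22 vCPU → host 1 (remaining 42 vCPU)
23 vCPU → host 1 (remaining 19 vCPU)
22 vCPU → host 2 (remaining 42 vCPU)
27 vCPU → host 2 (remaining 15 vCPU)
21 vCPU → host 3 (remaining 43 vCPU)
27 vCPU → host 3 (remaining 16 vCPU)
22 vCPU → host 4 (remaining 42 vCPU)
22 vCPU → host 4 (remaining 20 vCPU)
27 vCPU → host 5 (remaining 37 vCPU)
22 vCPU → host 5 (remaining 15 vCPU)
22 vCPU → host 6 (remaining 42 vCPU)
21 vCPU → host 6 (remaining 21 vCPU)
24 vCPU → host 7 (remaining 40 vCPU)

7 hosts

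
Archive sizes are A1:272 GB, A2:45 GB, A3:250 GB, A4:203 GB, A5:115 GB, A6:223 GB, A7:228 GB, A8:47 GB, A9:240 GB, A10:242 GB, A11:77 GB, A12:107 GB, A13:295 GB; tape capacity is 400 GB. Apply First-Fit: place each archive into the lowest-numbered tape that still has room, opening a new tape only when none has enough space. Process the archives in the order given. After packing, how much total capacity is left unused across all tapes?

Put A1 (272 GB) in tape 1; 128 GB remain.
Put A2 (45 GB) in tape 1; 83 GB remain.
Put A3 (250 GB) in tape 2; 150 GB remain.
Put A4 (203 GB) in tape 3; 197 GB remain.
Put A5 (115 GB) in tape 2; 35 GB remain.
Put A6 (223 GB) in tape 4; 177 GB remain.
Put A7 (228 GB) in tape 5; 172 GB remain.
Put A8 (47 GB) in tape 1; 36 GB remain.
Put A9 (240 GB) in tape 6; 160 GB remain.
Put A10 (242 GB) in tape 7; 158 GB remain.
Put A11 (77 GB) in tape 3; 120 GB remain.
Put A12 (107 GB) in tape 3; 13 GB remain.
Put A13 (295 GB) in tape 8; 105 GB remain.
8 tapes × 400 GB = 3200 GB; used 2344 GB; unused 856 GB.

856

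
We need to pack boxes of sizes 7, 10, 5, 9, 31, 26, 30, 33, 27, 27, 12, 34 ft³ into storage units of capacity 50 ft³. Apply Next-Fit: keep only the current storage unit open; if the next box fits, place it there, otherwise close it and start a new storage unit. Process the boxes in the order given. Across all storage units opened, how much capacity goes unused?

149

Put 7 ft³ in storage unit 1; 43 ft³ remain.
Put 10 ft³ in storage unit 1; 33 ft³ remain.
Put 5 ft³ in storage unit 1; 28 ft³ remain.
Put 9 ft³ in storage unit 1; 19 ft³ remain.
Put 31 ft³ in storage unit 2; 19 ft³ remain.
Put 26 ft³ in storage unit 3; 24 ft³ remain.
Put 30 ft³ in storage unit 4; 20 ft³ remain.
Put 33 ft³ in storage unit 5; 17 ft³ remain.
Put 27 ft³ in storage unit 6; 23 ft³ remain.
Put 27 ft³ in storage unit 7; 23 ft³ remain.
Put 12 ft³ in storage unit 7; 11 ft³ remain.
Put 34 ft³ in storage unit 8; 16 ft³ remain.
8 storage units × 50 ft³ = 400 ft³; used 251 ft³; unused 149 ft³.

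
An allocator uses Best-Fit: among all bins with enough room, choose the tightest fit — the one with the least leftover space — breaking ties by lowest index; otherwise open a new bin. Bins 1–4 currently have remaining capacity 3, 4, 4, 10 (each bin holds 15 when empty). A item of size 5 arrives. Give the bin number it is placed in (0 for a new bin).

4

Bins with room: bin 4 (10).
Tightest fit is bin 4 with 10 free.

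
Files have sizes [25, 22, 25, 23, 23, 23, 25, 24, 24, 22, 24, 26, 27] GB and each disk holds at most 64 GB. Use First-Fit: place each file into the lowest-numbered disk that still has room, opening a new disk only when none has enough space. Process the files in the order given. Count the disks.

7

25 GB → disk 1 (remaining 39 GB)
22 GB → disk 1 (remaining 17 GB)
25 GB → disk 2 (remaining 39 GB)
23 GB → disk 2 (remaining 16 GB)
23 GB → disk 3 (remaining 41 GB)
23 GB → disk 3 (remaining 18 GB)
25 GB → disk 4 (remaining 39 GB)
24 GB → disk 4 (remaining 15 GB)
24 GB → disk 5 (remaining 40 GB)
22 GB → disk 5 (remaining 18 GB)
24 GB → disk 6 (remaining 40 GB)
26 GB → disk 6 (remaining 14 GB)
27 GB → disk 7 (remaining 37 GB)
Final disks: [25,22] [25,23] [23,23] [25,24] [24,22] [24,26] [27].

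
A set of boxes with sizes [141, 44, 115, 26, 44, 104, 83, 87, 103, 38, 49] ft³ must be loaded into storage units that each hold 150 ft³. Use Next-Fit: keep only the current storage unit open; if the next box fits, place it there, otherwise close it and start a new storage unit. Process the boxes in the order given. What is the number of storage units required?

8

storage unit 1: place 141 ft³, 9 ft³ left
storage unit 2: place 44 ft³, 106 ft³ left
storage unit 3: place 115 ft³, 35 ft³ left
storage unit 3: place 26 ft³, 9 ft³ left
storage unit 4: place 44 ft³, 106 ft³ left
storage unit 4: place 104 ft³, 2 ft³ left
storage unit 5: place 83 ft³, 67 ft³ left
storage unit 6: place 87 ft³, 63 ft³ left
storage unit 7: place 103 ft³, 47 ft³ left
storage unit 7: place 38 ft³, 9 ft³ left
storage unit 8: place 49 ft³, 101 ft³ left
Final storage units: [141] [44] [115,26] [44,104] [83] [87] [103,38] [49].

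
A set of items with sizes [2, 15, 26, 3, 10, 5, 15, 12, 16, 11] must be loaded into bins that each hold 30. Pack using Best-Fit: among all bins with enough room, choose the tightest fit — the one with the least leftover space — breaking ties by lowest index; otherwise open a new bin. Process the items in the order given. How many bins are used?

2 → bin 1 (remaining 28)
15 → bin 1 (remaining 13)
26 → bin 2 (remaining 4)
3 → bin 2 (remaining 1)
10 → bin 1 (remaining 3)
5 → bin 3 (remaining 25)
15 → bin 3 (remaining 10)
12 → bin 4 (remaining 18)
16 → bin 4 (remaining 2)
11 → bin 5 (remaining 19)
Final bins: [2,15,10] [26,3] [5,15] [12,16] [11].

5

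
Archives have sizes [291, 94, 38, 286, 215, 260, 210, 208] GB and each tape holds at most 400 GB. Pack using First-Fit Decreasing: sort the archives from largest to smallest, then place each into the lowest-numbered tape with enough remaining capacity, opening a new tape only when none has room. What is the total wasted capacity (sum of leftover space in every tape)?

Sorted descending: 291, 286, 260, 215, 210, 208, 94, 38.
Put 291 GB in tape 1; 109 GB remain.
Put 286 GB in tape 2; 114 GB remain.
Put 260 GB in tape 3; 140 GB remain.
Put 215 GB in tape 4; 185 GB remain.
Put 210 GB in tape 5; 190 GB remain.
Put 208 GB in tape 6; 192 GB remain.
Put 94 GB in tape 1; 15 GB remain.
Put 38 GB in tape 2; 76 GB remain.
6 tapes × 400 GB = 2400 GB; used 1602 GB; unused 798 GB.

798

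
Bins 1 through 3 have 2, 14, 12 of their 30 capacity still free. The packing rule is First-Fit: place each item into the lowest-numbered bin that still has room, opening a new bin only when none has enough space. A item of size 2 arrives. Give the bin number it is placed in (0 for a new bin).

1

Bins with room: bin 1 (2), bin 2 (14), bin 3 (12).
The first with room is bin 1.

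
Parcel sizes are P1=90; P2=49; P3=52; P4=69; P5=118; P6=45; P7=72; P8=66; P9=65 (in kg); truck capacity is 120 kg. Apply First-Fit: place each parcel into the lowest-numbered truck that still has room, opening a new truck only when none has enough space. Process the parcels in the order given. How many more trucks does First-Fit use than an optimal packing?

First-Fit: [90] [49,52] [69,45] [118] [72] [66] [65] → 7 trucks.
Total size 626 kg; any packing needs at least ⌈626/120⌉ = 6 trucks.
An optimal packing achieves that bound: [118] [90] [72,45] [69,49] [66,52] [65] → 6 trucks.
Excess: 7 − 6 = 1.

1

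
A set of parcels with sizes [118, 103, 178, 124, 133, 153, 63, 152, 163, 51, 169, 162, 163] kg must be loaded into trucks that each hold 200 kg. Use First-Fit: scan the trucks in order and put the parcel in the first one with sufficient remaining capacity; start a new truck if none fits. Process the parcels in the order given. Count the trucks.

11

Put 118 kg in truck 1; 82 kg remain.
Put 103 kg in truck 2; 97 kg remain.
Put 178 kg in truck 3; 22 kg remain.
Put 124 kg in truck 4; 76 kg remain.
Put 133 kg in truck 5; 67 kg remain.
Put 153 kg in truck 6; 47 kg remain.
Put 63 kg in truck 1; 19 kg remain.
Put 152 kg in truck 7; 48 kg remain.
Put 163 kg in truck 8; 37 kg remain.
Put 51 kg in truck 2; 46 kg remain.
Put 169 kg in truck 9; 31 kg remain.
Put 162 kg in truck 10; 38 kg remain.
Put 163 kg in truck 11; 37 kg remain.
Final trucks: [118,63] [103,51] [178] [124] [133] [153] [152] [163] [169] [162] [163].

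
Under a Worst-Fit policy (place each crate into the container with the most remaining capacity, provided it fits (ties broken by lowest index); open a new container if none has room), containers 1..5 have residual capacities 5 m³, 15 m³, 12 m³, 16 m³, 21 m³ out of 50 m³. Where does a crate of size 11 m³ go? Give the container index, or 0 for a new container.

Containers with room: container 2 (15 m³), container 3 (12 m³), container 4 (16 m³), container 5 (21 m³).
Most room is container 5 with 21 m³ free.

5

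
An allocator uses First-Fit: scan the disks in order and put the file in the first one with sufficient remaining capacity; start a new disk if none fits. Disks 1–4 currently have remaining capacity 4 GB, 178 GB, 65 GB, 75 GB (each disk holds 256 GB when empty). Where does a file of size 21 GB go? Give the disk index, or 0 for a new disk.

2

Disks with room: disk 2 (178 GB), disk 3 (65 GB), disk 4 (75 GB).
The first with room is disk 2.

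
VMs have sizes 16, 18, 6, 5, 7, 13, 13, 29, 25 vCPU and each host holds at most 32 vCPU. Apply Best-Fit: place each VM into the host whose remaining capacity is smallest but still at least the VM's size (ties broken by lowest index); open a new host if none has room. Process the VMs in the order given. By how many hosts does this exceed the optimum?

Best-Fit: [16,7] [18,6,5] [13,13] [29] [25] → 5 hosts.
Total size 132 vCPU; any packing needs at least ⌈132/32⌉ = 5 hosts.
So 5 is already optimal.

0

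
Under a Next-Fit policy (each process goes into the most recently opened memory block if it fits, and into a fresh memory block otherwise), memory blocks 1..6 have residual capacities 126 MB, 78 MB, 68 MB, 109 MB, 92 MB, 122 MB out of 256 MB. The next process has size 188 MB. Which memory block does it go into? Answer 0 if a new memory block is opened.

0

Next-Fit only looks at memory block 6, which has 122 MB free.
188 MB does not fit, so a new memory block is opened.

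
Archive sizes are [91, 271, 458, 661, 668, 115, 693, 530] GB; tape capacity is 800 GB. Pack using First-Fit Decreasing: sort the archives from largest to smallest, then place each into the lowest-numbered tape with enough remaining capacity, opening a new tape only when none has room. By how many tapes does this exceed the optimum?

First-Fit Decreasing: [693,91] [668,115] [661] [530] [458,271] → 5 tapes.
Total size 3487 GB; any packing needs at least ⌈3487/800⌉ = 5 tapes.
So 5 is already optimal.

0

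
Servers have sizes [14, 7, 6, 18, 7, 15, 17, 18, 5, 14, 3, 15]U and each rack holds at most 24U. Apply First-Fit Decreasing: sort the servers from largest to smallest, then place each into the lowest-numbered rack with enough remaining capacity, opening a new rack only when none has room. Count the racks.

Sorted descending: 18, 18, 17, 15, 15, 14, 14, 7, 7, 6, 5, 3.
Put 18U in rack 1; 6U remain.
Put 18U in rack 2; 6U remain.
Put 17U in rack 3; 7U remain.
Put 15U in rack 4; 9U remain.
Put 15U in rack 5; 9U remain.
Put 14U in rack 6; 10U remain.
Put 14U in rack 7; 10U remain.
Put 7U in rack 3; 0U remain.
Put 7U in rack 4; 2U remain.
Put 6U in rack 1; 0U remain.
Put 5U in rack 2; 1U remain.
Put 3U in rack 5; 6U remain.
Final racks: [18,6] [18,5] [17,7] [15,7] [15,3] [14] [14].

7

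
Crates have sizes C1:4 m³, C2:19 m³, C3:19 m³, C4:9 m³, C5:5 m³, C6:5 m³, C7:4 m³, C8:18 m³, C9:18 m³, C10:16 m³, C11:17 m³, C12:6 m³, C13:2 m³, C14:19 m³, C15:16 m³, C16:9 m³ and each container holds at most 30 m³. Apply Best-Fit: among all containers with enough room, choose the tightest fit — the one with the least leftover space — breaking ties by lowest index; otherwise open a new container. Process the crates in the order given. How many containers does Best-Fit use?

Put C1 (4 m³) in container 1; 26 m³ remain.
Put C2 (19 m³) in container 1; 7 m³ remain.
Put C3 (19 m³) in container 2; 11 m³ remain.
Put C4 (9 m³) in container 2; 2 m³ remain.
Put C5 (5 m³) in container 1; 2 m³ remain.
Put C6 (5 m³) in container 3; 25 m³ remain.
Put C7 (4 m³) in container 3; 21 m³ remain.
Put C8 (18 m³) in container 3; 3 m³ remain.
Put C9 (18 m³) in container 4; 12 m³ remain.
Put C10 (16 m³) in container 5; 14 m³ remain.
Put C11 (17 m³) in container 6; 13 m³ remain.
Put C12 (6 m³) in container 4; 6 m³ remain.
Put C13 (2 m³) in container 1; 0 m³ remain.
Put C14 (19 m³) in container 7; 11 m³ remain.
Put C15 (16 m³) in container 8; 14 m³ remain.
Put C16 (9 m³) in container 7; 2 m³ remain.
Final containers: [4,19,5,2] [19,9] [5,4,18] [18,6] [16] [17] [19,9] [16].

8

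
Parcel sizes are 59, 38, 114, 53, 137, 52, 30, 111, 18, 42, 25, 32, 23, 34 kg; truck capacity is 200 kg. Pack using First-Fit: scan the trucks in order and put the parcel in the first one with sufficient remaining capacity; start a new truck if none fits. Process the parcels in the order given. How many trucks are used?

4 trucks

truck 1: place 59 kg, 141 kg left
truck 1: place 38 kg, 103 kg left
truck 2: place 114 kg, 86 kg left
truck 1: place 53 kg, 50 kg left
truck 3: place 137 kg, 63 kg left
truck 2: place 52 kg, 34 kg left
truck 1: place 30 kg, 20 kg left
truck 4: place 111 kg, 89 kg left
truck 1: place 18 kg, 2 kg left
truck 3: place 42 kg, 21 kg left
truck 2: place 25 kg, 9 kg left
truck 4: place 32 kg, 57 kg left
truck 4: place 23 kg, 34 kg left
truck 4: place 34 kg, 0 kg left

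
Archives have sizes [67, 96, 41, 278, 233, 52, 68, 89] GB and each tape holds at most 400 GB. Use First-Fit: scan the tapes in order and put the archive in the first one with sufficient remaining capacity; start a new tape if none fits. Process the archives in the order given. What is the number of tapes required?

3

tape 1: place 67 GB, 333 GB left
tape 1: place 96 GB, 237 GB left
tape 1: place 41 GB, 196 GB left
tape 2: place 278 GB, 122 GB left
tape 3: place 233 GB, 167 GB left
tape 1: place 52 GB, 144 GB left
tape 1: place 68 GB, 76 GB left
tape 2: place 89 GB, 33 GB left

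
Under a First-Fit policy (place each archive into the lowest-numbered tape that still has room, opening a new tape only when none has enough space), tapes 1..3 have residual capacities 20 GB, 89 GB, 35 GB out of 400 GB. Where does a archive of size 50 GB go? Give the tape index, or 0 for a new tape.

Tapes with room: tape 2 (89 GB).
The first with room is tape 2.

2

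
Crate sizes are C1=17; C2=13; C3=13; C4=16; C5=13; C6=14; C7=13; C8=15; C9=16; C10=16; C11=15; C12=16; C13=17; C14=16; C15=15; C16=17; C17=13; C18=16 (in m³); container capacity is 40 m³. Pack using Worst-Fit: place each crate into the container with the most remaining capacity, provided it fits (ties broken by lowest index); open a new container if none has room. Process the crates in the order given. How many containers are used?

container 1: place C1 (17 m³), 23 m³ left
container 1: place C2 (13 m³), 10 m³ left
container 2: place C3 (13 m³), 27 m³ left
container 2: place C4 (16 m³), 11 m³ left
container 3: place C5 (13 m³), 27 m³ left
container 3: place C6 (14 m³), 13 m³ left
container 3: place C7 (13 m³), 0 m³ left
container 4: place C8 (15 m³), 25 m³ left
container 4: place C9 (16 m³), 9 m³ left
container 5: place C10 (16 m³), 24 m³ left
container 5: place C11 (15 m³), 9 m³ left
container 6: place C12 (16 m³), 24 m³ left
container 6: place C13 (17 m³), 7 m³ left
container 7: place C14 (16 m³), 24 m³ left
container 7: place C15 (15 m³), 9 m³ left
container 8: place C16 (17 m³), 23 m³ left
container 8: place C17 (13 m³), 10 m³ left
container 9: place C18 (16 m³), 24 m³ left

9 containers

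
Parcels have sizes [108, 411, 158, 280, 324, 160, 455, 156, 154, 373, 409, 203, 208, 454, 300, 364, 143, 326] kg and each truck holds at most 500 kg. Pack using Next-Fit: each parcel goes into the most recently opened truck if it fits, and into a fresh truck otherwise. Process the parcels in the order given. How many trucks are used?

13 trucks

108 kg → truck 1 (remaining 392 kg)
411 kg → truck 2 (remaining 89 kg)
158 kg → truck 3 (remaining 342 kg)
280 kg → truck 3 (remaining 62 kg)
324 kg → truck 4 (remaining 176 kg)
160 kg → truck 4 (remaining 16 kg)
455 kg → truck 5 (remaining 45 kg)
156 kg → truck 6 (remaining 344 kg)
154 kg → truck 6 (remaining 190 kg)
373 kg → truck 7 (remaining 127 kg)
409 kg → truck 8 (remaining 91 kg)
203 kg → truck 9 (remaining 297 kg)
208 kg → truck 9 (remaining 89 kg)
454 kg → truck 10 (remaining 46 kg)
300 kg → truck 11 (remaining 200 kg)
364 kg → truck 12 (remaining 136 kg)
143 kg → truck 13 (remaining 357 kg)
326 kg → truck 13 (remaining 31 kg)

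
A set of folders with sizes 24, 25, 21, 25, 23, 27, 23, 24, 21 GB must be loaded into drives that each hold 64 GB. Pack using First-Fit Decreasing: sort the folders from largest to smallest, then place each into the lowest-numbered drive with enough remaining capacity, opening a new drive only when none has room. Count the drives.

Sorted descending: 27, 25, 25, 24, 24, 23, 23, 21, 21.
Put 27 GB in drive 1; 37 GB remain.
Put 25 GB in drive 1; 12 GB remain.
Put 25 GB in drive 2; 39 GB remain.
Put 24 GB in drive 2; 15 GB remain.
Put 24 GB in drive 3; 40 GB remain.
Put 23 GB in drive 3; 17 GB remain.
Put 23 GB in drive 4; 41 GB remain.
Put 21 GB in drive 4; 20 GB remain.
Put 21 GB in drive 5; 43 GB remain.
Final drives: [27,25] [25,24] [24,23] [23,21] [21].

5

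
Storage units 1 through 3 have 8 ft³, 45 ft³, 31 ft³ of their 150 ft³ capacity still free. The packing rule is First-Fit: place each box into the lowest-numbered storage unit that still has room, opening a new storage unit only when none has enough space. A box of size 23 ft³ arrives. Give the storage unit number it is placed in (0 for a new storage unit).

2

Storage units with room: storage unit 2 (45 ft³), storage unit 3 (31 ft³).
The first with room is storage unit 2.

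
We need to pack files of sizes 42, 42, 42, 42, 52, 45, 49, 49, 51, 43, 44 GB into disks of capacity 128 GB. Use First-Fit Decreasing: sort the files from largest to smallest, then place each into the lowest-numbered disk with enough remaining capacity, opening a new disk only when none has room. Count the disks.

Sorted descending: 52, 51, 49, 49, 45, 44, 43, 42, 42, 42, 42.
52 GB → disk 1 (remaining 76 GB)
51 GB → disk 1 (remaining 25 GB)
49 GB → disk 2 (remaining 79 GB)
49 GB → disk 2 (remaining 30 GB)
45 GB → disk 3 (remaining 83 GB)
44 GB → disk 3 (remaining 39 GB)
43 GB → disk 4 (remaining 85 GB)
42 GB → disk 4 (remaining 43 GB)
42 GB → disk 4 (remaining 1 GB)
42 GB → disk 5 (remaining 86 GB)
42 GB → disk 5 (remaining 44 GB)
Final disks: [52,51] [49,49] [45,44] [43,42,42] [42,42].

5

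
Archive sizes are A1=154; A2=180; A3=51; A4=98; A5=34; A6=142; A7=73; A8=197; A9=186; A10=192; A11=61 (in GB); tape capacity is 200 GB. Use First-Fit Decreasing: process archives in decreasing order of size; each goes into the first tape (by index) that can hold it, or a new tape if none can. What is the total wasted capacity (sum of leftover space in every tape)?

Sorted descending: 197, 192, 186, 180, 154, 142, 98, 73, 61, 51, 34.
197 GB → tape 1 (remaining 3 GB)
192 GB → tape 2 (remaining 8 GB)
186 GB → tape 3 (remaining 14 GB)
180 GB → tape 4 (remaining 20 GB)
154 GB → tape 5 (remaining 46 GB)
142 GB → tape 6 (remaining 58 GB)
98 GB → tape 7 (remaining 102 GB)
73 GB → tape 7 (remaining 29 GB)
61 GB → tape 8 (remaining 139 GB)
51 GB → tape 6 (remaining 7 GB)
34 GB → tape 5 (remaining 12 GB)
8 tapes × 200 GB = 1600 GB; used 1368 GB; unused 232 GB.

232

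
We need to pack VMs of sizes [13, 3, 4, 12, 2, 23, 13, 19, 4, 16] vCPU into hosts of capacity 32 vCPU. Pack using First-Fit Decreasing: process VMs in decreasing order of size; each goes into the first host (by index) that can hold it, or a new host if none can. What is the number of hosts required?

4

Sorted descending: 23, 19, 16, 13, 13, 12, 4, 4, 3, 2.
23 vCPU → host 1 (remaining 9 vCPU)
19 vCPU → host 2 (remaining 13 vCPU)
16 vCPU → host 3 (remaining 16 vCPU)
13 vCPU → host 2 (remaining 0 vCPU)
13 vCPU → host 3 (remaining 3 vCPU)
12 vCPU → host 4 (remaining 20 vCPU)
4 vCPU → host 1 (remaining 5 vCPU)
4 vCPU → host 1 (remaining 1 vCPU)
3 vCPU → host 3 (remaining 0 vCPU)
2 vCPU → host 4 (remaining 18 vCPU)
Final hosts: [23,4,4] [19,13] [16,13,3] [12,2].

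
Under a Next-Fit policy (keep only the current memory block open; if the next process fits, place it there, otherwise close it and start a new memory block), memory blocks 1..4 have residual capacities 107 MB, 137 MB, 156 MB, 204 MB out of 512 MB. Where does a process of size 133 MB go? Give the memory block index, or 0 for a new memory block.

Next-Fit only looks at memory block 4, which has 204 MB free.
133 MB fits there.

4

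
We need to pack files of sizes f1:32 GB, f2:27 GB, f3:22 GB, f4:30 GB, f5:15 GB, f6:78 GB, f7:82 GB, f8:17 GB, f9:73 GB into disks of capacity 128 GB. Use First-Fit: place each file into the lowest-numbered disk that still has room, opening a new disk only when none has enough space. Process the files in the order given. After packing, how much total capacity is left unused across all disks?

136

disk 1: place f1 (32 GB), 96 GB left
disk 1: place f2 (27 GB), 69 GB left
disk 1: place f3 (22 GB), 47 GB left
disk 1: place f4 (30 GB), 17 GB left
disk 1: place f5 (15 GB), 2 GB left
disk 2: place f6 (78 GB), 50 GB left
disk 3: place f7 (82 GB), 46 GB left
disk 2: place f8 (17 GB), 33 GB left
disk 4: place f9 (73 GB), 55 GB left
4 disks × 128 GB = 512 GB; used 376 GB; unused 136 GB.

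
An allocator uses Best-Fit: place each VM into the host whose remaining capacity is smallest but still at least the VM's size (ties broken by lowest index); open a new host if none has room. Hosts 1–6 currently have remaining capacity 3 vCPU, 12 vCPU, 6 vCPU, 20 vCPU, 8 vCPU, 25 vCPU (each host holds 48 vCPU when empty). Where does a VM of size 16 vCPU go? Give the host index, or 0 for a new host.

4

Hosts with room: host 4 (20 vCPU), host 6 (25 vCPU).
Tightest fit is host 4 with 20 vCPU free.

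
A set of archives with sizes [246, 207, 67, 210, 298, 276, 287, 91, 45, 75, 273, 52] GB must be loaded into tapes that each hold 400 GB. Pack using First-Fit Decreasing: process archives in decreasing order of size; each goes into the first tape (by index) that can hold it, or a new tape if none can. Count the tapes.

7 tapes

Sorted descending: 298, 287, 276, 273, 246, 210, 207, 91, 75, 67, 52, 45.
tape 1: place 298 GB, 102 GB left
tape 2: place 287 GB, 113 GB left
tape 3: place 276 GB, 124 GB left
tape 4: place 273 GB, 127 GB left
tape 5: place 246 GB, 154 GB left
tape 6: place 210 GB, 190 GB left
tape 7: place 207 GB, 193 GB left
tape 1: place 91 GB, 11 GB left
tape 2: place 75 GB, 38 GB left
tape 3: place 67 GB, 57 GB left
tape 3: place 52 GB, 5 GB left
tape 4: place 45 GB, 82 GB left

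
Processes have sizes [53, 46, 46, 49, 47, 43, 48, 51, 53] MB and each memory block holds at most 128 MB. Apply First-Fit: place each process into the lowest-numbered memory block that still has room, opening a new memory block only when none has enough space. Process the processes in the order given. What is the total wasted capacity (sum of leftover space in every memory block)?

204

53 MB → memory block 1 (remaining 75 MB)
46 MB → memory block 1 (remaining 29 MB)
46 MB → memory block 2 (remaining 82 MB)
49 MB → memory block 2 (remaining 33 MB)
47 MB → memory block 3 (remaining 81 MB)
43 MB → memory block 3 (remaining 38 MB)
48 MB → memory block 4 (remaining 80 MB)
51 MB → memory block 4 (remaining 29 MB)
53 MB → memory block 5 (remaining 75 MB)
5 memory blocks × 128 MB = 640 MB; used 436 MB; unused 204 MB.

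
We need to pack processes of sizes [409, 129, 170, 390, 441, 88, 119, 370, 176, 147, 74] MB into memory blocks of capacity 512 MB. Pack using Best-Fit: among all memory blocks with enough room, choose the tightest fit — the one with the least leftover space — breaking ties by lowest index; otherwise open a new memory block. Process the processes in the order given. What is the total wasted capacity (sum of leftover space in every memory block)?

559

memory block 1: place 409 MB, 103 MB left
memory block 2: place 129 MB, 383 MB left
memory block 2: place 170 MB, 213 MB left
memory block 3: place 390 MB, 122 MB left
memory block 4: place 441 MB, 71 MB left
memory block 1: place 88 MB, 15 MB left
memory block 3: place 119 MB, 3 MB left
memory block 5: place 370 MB, 142 MB left
memory block 2: place 176 MB, 37 MB left
memory block 6: place 147 MB, 365 MB left
memory block 5: place 74 MB, 68 MB left
6 memory blocks × 512 MB = 3072 MB; used 2513 MB; unused 559 MB.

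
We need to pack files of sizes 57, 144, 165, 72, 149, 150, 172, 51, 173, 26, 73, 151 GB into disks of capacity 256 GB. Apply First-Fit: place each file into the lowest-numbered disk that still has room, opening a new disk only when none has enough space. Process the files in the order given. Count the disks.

Put 57 GB in disk 1; 199 GB remain.
Put 144 GB in disk 1; 55 GB remain.
Put 165 GB in disk 2; 91 GB remain.
Put 72 GB in disk 2; 19 GB remain.
Put 149 GB in disk 3; 107 GB remain.
Put 150 GB in disk 4; 106 GB remain.
Put 172 GB in disk 5; 84 GB remain.
Put 51 GB in disk 1; 4 GB remain.
Put 173 GB in disk 6; 83 GB remain.
Put 26 GB in disk 3; 81 GB remain.
Put 73 GB in disk 3; 8 GB remain.
Put 151 GB in disk 7; 105 GB remain.
Final disks: [57,144,51] [165,72] [149,26,73] [150] [172] [173] [151].

7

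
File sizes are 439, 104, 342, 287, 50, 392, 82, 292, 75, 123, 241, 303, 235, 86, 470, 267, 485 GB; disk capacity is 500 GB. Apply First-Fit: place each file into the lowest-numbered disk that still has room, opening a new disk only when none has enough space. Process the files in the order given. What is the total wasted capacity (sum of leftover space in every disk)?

727

disk 1: place 439 GB, 61 GB left
disk 2: place 104 GB, 396 GB left
disk 2: place 342 GB, 54 GB left
disk 3: place 287 GB, 213 GB left
disk 1: place 50 GB, 11 GB left
disk 4: place 392 GB, 108 GB left
disk 3: place 82 GB, 131 GB left
disk 5: place 292 GB, 208 GB left
disk 3: place 75 GB, 56 GB left
disk 5: place 123 GB, 85 GB left
disk 6: place 241 GB, 259 GB left
disk 7: place 303 GB, 197 GB left
disk 6: place 235 GB, 24 GB left
disk 4: place 86 GB, 22 GB left
disk 8: place 470 GB, 30 GB left
disk 9: place 267 GB, 233 GB left
disk 10: place 485 GB, 15 GB left
10 disks × 500 GB = 5000 GB; used 4273 GB; unused 727 GB.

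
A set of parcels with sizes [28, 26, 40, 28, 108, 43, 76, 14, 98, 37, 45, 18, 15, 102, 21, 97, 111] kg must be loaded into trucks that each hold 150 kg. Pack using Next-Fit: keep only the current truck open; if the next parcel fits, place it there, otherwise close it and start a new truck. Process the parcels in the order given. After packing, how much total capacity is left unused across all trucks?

293

28 kg → truck 1 (remaining 122 kg)
26 kg → truck 1 (remaining 96 kg)
40 kg → truck 1 (remaining 56 kg)
28 kg → truck 1 (remaining 28 kg)
108 kg → truck 2 (remaining 42 kg)
43 kg → truck 3 (remaining 107 kg)
76 kg → truck 3 (remaining 31 kg)
14 kg → truck 3 (remaining 17 kg)
98 kg → truck 4 (remaining 52 kg)
37 kg → truck 4 (remaining 15 kg)
45 kg → truck 5 (remaining 105 kg)
18 kg → truck 5 (remaining 87 kg)
15 kg → truck 5 (remaining 72 kg)
102 kg → truck 6 (remaining 48 kg)
21 kg → truck 6 (remaining 27 kg)
97 kg → truck 7 (remaining 53 kg)
111 kg → truck 8 (remaining 39 kg)
8 trucks × 150 kg = 1200 kg; used 907 kg; unused 293 kg.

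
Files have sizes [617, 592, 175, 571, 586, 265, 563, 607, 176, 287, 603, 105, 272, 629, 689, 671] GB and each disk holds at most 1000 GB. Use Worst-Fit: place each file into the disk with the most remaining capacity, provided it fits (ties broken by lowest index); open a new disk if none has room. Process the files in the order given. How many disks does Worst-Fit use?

617 GB → disk 1 (remaining 383 GB)
592 GB → disk 2 (remaining 408 GB)
175 GB → disk 2 (remaining 233 GB)
571 GB → disk 3 (remaining 429 GB)
586 GB → disk 4 (remaining 414 GB)
265 GB → disk 3 (remaining 164 GB)
563 GB → disk 5 (remaining 437 GB)
607 GB → disk 6 (remaining 393 GB)
176 GB → disk 5 (remaining 261 GB)
287 GB → disk 4 (remaining 127 GB)
603 GB → disk 7 (remaining 397 GB)
105 GB → disk 7 (remaining 292 GB)
272 GB → disk 6 (remaining 121 GB)
629 GB → disk 8 (remaining 371 GB)
689 GB → disk 9 (remaining 311 GB)
671 GB → disk 10 (remaining 329 GB)

10 disks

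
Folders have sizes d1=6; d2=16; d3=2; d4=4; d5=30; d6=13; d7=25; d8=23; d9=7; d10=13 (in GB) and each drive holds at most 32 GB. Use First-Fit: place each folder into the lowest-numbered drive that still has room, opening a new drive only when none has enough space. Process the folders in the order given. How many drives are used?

6

d1 (6 GB) → drive 1 (remaining 26 GB)
d2 (16 GB) → drive 1 (remaining 10 GB)
d3 (2 GB) → drive 1 (remaining 8 GB)
d4 (4 GB) → drive 1 (remaining 4 GB)
d5 (30 GB) → drive 2 (remaining 2 GB)
d6 (13 GB) → drive 3 (remaining 19 GB)
d7 (25 GB) → drive 4 (remaining 7 GB)
d8 (23 GB) → drive 5 (remaining 9 GB)
d9 (7 GB) → drive 3 (remaining 12 GB)
d10 (13 GB) → drive 6 (remaining 19 GB)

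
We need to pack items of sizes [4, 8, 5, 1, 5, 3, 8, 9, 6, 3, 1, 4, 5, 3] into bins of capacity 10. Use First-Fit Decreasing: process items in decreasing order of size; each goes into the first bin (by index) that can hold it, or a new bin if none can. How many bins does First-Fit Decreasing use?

7 bins

Sorted descending: 9, 8, 8, 6, 5, 5, 5, 4, 4, 3, 3, 3, 1, 1.
9 → bin 1 (remaining 1)
8 → bin 2 (remaining 2)
8 → bin 3 (remaining 2)
6 → bin 4 (remaining 4)
5 → bin 5 (remaining 5)
5 → bin 5 (remaining 0)
5 → bin 6 (remaining 5)
4 → bin 4 (remaining 0)
4 → bin 6 (remaining 1)
3 → bin 7 (remaining 7)
3 → bin 7 (remaining 4)
3 → bin 7 (remaining 1)
1 → bin 1 (remaining 0)
1 → bin 2 (remaining 1)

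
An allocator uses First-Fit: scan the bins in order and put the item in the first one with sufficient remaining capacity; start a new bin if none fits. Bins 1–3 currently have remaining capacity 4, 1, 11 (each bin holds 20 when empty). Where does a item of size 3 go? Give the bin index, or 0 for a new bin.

1

Bins with room: bin 1 (4), bin 3 (11).
The first with room is bin 1.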